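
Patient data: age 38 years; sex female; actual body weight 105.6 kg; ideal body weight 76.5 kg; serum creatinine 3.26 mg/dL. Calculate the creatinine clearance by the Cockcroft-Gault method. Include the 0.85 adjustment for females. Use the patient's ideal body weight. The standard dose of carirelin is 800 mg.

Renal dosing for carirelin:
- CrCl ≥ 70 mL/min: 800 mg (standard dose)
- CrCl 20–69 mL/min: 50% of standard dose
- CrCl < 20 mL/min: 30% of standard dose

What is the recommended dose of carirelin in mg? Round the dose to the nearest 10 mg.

CrCl = (140 − 38) × 76.5 / (72 × 3.26) × 0.85 = 7803.0 / 234.72 × 0.85 ≈ 28.3 mL/min
CrCl ≈ 28 mL/min → bracket 20–69 mL/min.
50% of 800 mg = 400 mg

400 mg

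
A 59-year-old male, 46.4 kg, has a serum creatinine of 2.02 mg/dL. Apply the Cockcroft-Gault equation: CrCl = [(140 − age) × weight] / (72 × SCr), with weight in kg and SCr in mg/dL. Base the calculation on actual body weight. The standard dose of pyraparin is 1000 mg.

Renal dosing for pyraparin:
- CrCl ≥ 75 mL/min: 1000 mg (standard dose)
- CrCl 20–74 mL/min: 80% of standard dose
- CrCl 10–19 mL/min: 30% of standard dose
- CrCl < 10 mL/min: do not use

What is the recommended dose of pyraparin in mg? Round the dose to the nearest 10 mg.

CrCl = (140 − 59) × 46.4 / (72 × 2.02) = 3758.4 / 145.44 ≈ 25.8 mL/min
CrCl ≈ 26 mL/min → bracket 20–74 mL/min.
80% of 1000 mg = 800 mg

800 mg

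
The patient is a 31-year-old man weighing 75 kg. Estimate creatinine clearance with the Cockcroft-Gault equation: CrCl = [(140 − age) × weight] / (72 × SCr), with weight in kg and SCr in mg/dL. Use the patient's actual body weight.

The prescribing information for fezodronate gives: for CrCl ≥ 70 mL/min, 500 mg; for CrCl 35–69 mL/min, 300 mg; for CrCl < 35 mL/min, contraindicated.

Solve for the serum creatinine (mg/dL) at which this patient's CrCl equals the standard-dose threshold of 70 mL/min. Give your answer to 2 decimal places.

Standard dose requires CrCl ≥ 70 mL/min.
Set (140 − 31) × 75 / (72 × SCr) = 70
SCr = (140 − 31) × 75 / (72 × 70) = 1.622 mg/dL

1.62 mg/dL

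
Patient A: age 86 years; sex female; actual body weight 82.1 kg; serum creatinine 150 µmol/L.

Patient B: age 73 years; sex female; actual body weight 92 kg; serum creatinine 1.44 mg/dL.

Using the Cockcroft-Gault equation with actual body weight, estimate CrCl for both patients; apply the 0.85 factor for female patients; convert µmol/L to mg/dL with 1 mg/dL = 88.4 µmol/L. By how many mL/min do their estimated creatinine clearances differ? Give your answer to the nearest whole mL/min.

Patient A: SCr = 150 / 88.4 = 1.697 mg/dL
Patient A: CrCl = (140 − 86) × 82.1 / (72 × 1.697) × 0.85 = 4433.4 / 122.18 × 0.85 ≈ 30.8 mL/min
Patient B: CrCl = (140 − 73) × 92 / (72 × 1.44) × 0.85 = 6164.0 / 103.68 × 0.85 ≈ 50.5 mL/min
|30.8 − 50.5| = 19.7 mL/min

20 mL/min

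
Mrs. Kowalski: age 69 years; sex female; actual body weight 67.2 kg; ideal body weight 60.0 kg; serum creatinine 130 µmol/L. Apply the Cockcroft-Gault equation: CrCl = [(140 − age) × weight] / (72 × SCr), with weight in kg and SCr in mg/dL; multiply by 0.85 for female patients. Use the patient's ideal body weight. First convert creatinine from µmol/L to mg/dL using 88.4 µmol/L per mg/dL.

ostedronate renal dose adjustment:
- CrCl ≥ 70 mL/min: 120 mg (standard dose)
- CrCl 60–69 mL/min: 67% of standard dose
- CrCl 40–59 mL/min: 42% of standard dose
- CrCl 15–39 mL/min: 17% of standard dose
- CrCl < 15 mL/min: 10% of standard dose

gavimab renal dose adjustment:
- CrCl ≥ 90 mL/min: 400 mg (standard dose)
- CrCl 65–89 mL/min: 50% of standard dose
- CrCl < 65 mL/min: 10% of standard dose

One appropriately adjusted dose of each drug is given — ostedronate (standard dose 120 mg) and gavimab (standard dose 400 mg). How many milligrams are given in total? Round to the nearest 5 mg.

60 mg

SCr = 130 / 88.4 = 1.471 mg/dL
CrCl = (140 − 69) × 60 / (72 × 1.471) × 0.85 = 4260.0 / 105.91 × 0.85 ≈ 34.2 mL/min
CrCl ≈ 34 mL/min.
ostedronate: 15–39 mL/min → 17% of 120 mg = 20.4 mg.
gavimab: < 65 mL/min → 10% of 400 mg = 40 mg.
Total = 20.4 + 40 = 60.4 mg.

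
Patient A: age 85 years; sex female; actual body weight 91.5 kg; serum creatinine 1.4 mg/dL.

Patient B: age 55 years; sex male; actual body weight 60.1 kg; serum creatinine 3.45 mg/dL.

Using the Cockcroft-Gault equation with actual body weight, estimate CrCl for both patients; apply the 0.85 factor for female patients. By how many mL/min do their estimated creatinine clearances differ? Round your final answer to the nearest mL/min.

Patient A: CrCl = (140 − 85) × 91.5 / (72 × 1.4) × 0.85 = 5032.5 / 100.80 × 0.85 ≈ 42.4 mL/min
Patient B: CrCl = (140 − 55) × 60.1 / (72 × 3.45) = 5108.5 / 248.40 ≈ 20.6 mL/min
|42.4 − 20.6| = 21.8 mL/min

22 mL/min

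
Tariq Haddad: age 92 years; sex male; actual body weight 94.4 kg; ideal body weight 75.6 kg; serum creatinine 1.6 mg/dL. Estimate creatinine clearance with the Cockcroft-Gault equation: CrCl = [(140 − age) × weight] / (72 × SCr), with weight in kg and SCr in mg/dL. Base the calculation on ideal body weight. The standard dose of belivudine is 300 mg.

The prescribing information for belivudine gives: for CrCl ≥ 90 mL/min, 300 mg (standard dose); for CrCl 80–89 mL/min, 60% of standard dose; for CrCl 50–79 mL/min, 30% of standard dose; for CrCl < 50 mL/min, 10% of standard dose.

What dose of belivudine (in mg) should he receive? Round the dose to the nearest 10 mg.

CrCl = (140 − 92) × 75.6 / (72 × 1.6) = 3628.8 / 115.20 ≈ 31.5 mL/min
CrCl ≈ 31 mL/min → bracket < 50 mL/min.
10% of 300 mg = 30 mg

30 mg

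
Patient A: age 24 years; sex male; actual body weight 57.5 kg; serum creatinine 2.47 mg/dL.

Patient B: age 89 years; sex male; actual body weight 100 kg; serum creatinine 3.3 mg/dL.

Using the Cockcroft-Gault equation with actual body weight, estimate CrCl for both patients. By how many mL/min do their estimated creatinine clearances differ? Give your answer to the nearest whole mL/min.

Patient A: CrCl = (140 − 24) × 57.5 / (72 × 2.47) = 6670.0 / 177.84 ≈ 37.5 mL/min
Patient B: CrCl = (140 − 89) × 100 / (72 × 3.3) = 5100.0 / 237.60 ≈ 21.5 mL/min
|37.5 − 21.5| = 16.0 mL/min

16 mL/min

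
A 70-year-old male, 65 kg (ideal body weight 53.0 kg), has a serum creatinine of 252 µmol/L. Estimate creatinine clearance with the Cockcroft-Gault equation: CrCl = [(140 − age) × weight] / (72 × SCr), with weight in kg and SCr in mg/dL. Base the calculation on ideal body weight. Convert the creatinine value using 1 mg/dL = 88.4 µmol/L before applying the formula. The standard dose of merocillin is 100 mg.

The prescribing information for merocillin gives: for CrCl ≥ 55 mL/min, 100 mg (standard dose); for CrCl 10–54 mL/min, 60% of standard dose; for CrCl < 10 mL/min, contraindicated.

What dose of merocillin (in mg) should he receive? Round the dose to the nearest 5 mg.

SCr = 252 / 88.4 = 2.851 mg/dL
CrCl = (140 − 70) × 53 / (72 × 2.851) = 3710.0 / 205.27 ≈ 18.1 mL/min
CrCl ≈ 18 mL/min → bracket 10–54 mL/min.
60% of 100 mg = 60 mg

60 mg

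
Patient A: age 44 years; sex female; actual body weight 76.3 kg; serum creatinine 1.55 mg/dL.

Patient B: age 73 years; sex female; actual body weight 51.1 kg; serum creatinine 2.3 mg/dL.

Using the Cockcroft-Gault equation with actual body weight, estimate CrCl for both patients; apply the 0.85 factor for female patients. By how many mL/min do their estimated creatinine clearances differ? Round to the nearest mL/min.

38 mL/min

Patient A: CrCl = (140 − 44) × 76.3 / (72 × 1.55) × 0.85 = 7324.8 / 111.60 × 0.85 ≈ 55.8 mL/min
Patient B: CrCl = (140 − 73) × 51.1 / (72 × 2.3) × 0.85 = 3423.7 / 165.60 × 0.85 ≈ 17.6 mL/min
|55.8 − 17.6| = 38.2 mL/min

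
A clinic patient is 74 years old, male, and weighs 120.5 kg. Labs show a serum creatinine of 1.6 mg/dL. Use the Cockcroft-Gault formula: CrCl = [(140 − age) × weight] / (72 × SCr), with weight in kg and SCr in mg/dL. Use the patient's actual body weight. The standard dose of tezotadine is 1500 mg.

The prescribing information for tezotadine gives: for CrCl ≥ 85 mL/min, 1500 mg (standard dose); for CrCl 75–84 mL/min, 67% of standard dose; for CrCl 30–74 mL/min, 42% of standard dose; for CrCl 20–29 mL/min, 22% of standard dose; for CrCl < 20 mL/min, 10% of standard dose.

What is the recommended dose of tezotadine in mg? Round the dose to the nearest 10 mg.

630 mg

CrCl = (140 − 74) × 120.5 / (72 × 1.6) = 7953.0 / 115.20 ≈ 69.0 mL/min
CrCl ≈ 69 mL/min → bracket 30–74 mL/min.
42% of 1500 mg = 630 mg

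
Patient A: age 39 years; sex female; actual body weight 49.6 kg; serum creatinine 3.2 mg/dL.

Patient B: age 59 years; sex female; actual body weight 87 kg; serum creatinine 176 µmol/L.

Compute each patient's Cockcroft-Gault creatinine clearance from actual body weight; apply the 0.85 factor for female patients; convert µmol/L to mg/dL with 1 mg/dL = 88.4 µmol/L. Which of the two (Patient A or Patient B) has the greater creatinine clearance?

Patient B

Patient A: CrCl = (140 − 39) × 49.6 / (72 × 3.2) × 0.85 = 5009.6 / 230.40 × 0.85 ≈ 18.5 mL/min
Patient B: SCr = 176 / 88.4 = 1.991 mg/dL
Patient B: CrCl = (140 − 59) × 87 / (72 × 1.991) × 0.85 = 7047.0 / 143.35 × 0.85 ≈ 41.8 mL/min
18.5 vs 41.8 mL/min → Patient B is higher.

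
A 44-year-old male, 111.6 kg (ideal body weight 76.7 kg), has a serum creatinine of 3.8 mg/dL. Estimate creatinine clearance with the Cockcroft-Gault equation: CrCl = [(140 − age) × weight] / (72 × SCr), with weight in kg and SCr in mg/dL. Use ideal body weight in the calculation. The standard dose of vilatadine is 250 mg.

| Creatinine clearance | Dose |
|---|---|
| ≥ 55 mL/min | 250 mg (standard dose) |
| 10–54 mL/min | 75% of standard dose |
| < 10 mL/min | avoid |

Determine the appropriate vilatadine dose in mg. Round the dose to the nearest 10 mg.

CrCl = (140 − 44) × 76.7 / (72 × 3.8) = 7363.2 / 273.60 ≈ 26.9 mL/min
CrCl ≈ 27 mL/min → bracket 10–54 mL/min.
75% of 250 mg = 187.5 mg → 190 mg

190 mg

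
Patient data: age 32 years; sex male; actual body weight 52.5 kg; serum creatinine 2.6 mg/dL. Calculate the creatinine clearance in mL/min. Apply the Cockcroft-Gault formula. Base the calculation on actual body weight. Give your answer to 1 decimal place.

CrCl = (140 − 32) × 52.5 / (72 × 2.6) = 5670.0 / 187.20 ≈ 30.3 mL/min

30.3 mL/min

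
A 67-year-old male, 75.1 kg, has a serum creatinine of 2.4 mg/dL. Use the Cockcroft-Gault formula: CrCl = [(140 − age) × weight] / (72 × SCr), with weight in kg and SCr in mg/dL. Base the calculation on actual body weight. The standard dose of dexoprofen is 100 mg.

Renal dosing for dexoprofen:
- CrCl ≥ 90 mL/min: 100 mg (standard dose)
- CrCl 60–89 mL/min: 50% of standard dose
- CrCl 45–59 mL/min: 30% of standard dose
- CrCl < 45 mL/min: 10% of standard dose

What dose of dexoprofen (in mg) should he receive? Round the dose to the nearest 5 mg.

CrCl = (140 − 67) × 75.1 / (72 × 2.4) = 5482.3 / 172.80 ≈ 31.7 mL/min
CrCl ≈ 32 mL/min → bracket < 45 mL/min.
10% of 100 mg = 10 mg

10 mg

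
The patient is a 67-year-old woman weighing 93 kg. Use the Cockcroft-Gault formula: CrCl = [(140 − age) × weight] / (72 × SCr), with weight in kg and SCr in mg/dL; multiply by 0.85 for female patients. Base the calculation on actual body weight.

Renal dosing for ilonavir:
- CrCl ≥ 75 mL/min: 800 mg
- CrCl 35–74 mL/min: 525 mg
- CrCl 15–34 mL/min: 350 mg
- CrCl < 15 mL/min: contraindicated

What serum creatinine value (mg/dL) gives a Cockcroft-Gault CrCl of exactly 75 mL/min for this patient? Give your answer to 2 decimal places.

Standard dose requires CrCl ≥ 75 mL/min.
Set (140 − 67) × 93 × 0.85 / (72 × SCr) = 75
SCr = (140 − 67) × 93 × 0.85 / (72 × 75) = 1.069 mg/dL

1.07 mg/dL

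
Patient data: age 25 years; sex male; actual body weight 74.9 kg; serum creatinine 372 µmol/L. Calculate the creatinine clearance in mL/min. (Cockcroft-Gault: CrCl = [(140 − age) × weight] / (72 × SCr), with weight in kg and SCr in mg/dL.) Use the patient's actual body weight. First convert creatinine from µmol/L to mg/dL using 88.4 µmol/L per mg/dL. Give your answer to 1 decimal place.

SCr = 372 / 88.4 = 4.208 mg/dL
CrCl = (140 − 25) × 74.9 / (72 × 4.208) = 8613.5 / 302.98 ≈ 28.4 mL/min

28.4 mL/min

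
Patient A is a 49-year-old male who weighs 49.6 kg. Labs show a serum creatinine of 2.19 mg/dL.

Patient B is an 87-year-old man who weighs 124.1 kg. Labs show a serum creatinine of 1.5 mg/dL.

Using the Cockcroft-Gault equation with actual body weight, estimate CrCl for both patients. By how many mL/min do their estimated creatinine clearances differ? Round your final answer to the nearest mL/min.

Patient A: CrCl = (140 − 49) × 49.6 / (72 × 2.19) = 4513.6 / 157.68 ≈ 28.6 mL/min
Patient B: CrCl = (140 − 87) × 124.1 / (72 × 1.5) = 6577.3 / 108.00 ≈ 60.9 mL/min
|28.6 − 60.9| = 32.3 mL/min

32 mL/min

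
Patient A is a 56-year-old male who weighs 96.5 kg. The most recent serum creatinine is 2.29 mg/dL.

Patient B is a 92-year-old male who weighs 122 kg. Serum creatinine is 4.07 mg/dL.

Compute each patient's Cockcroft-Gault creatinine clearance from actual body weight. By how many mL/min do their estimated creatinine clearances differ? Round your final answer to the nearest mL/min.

29 mL/min

Patient A: CrCl = (140 − 56) × 96.5 / (72 × 2.29) = 8106.0 / 164.88 ≈ 49.2 mL/min
Patient B: CrCl = (140 − 92) × 122 / (72 × 4.07) = 5856.0 / 293.04 ≈ 20.0 mL/min
|49.2 − 20.0| = 29.2 mL/min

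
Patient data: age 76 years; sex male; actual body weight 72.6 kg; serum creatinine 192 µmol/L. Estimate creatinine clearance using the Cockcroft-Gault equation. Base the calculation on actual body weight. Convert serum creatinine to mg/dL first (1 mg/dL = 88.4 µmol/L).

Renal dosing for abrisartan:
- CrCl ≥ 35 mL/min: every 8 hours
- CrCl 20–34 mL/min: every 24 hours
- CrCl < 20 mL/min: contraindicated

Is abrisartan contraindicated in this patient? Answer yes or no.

no

SCr = 192 / 88.4 = 2.172 mg/dL
CrCl = (140 − 76) × 72.6 / (72 × 2.172) = 4646.4 / 156.38 ≈ 29.7 mL/min
CrCl ≈ 30 mL/min, which is ≥ 20 mL/min.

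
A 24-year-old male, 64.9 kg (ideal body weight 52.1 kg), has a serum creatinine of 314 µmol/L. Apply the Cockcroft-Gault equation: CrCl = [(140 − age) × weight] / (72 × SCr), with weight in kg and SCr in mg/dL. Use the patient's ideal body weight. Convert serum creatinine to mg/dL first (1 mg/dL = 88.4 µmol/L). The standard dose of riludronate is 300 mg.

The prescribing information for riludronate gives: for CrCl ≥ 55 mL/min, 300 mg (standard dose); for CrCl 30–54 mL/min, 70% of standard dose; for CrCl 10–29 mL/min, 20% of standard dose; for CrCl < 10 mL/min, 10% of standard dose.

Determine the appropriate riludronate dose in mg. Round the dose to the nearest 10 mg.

SCr = 314 / 88.4 = 3.552 mg/dL
CrCl = (140 − 24) × 52.1 / (72 × 3.552) = 6043.6 / 255.74 ≈ 23.6 mL/min
CrCl ≈ 24 mL/min → bracket 10–29 mL/min.
20% of 300 mg = 60 mg

60 mg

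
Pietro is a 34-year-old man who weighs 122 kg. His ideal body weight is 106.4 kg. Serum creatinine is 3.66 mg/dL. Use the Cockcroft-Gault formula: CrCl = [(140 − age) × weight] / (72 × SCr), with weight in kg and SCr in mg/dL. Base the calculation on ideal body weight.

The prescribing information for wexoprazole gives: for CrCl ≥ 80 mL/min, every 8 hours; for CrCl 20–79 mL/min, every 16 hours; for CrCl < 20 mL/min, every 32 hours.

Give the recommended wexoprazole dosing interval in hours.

CrCl = (140 − 34) × 106.4 / (72 × 3.66) = 11278.4 / 263.52 ≈ 42.8 mL/min
CrCl ≈ 43 mL/min → bracket 20–79 mL/min → every 16 hours.

every 16 hours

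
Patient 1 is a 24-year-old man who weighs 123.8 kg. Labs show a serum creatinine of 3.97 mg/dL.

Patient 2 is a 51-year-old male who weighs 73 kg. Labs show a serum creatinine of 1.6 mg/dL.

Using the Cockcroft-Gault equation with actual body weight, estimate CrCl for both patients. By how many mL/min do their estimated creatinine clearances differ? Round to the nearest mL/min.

6 mL/min

Patient 1: CrCl = (140 − 24) × 123.8 / (72 × 3.97) = 14360.8 / 285.84 ≈ 50.2 mL/min
Patient 2: CrCl = (140 − 51) × 73 / (72 × 1.6) = 6497.0 / 115.20 ≈ 56.4 mL/min
|50.2 − 56.4| = 6.2 mL/min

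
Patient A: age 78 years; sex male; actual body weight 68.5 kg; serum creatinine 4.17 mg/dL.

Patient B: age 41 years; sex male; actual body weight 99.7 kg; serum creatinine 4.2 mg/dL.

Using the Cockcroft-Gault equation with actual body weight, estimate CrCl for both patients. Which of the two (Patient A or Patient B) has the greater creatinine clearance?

Patient A: CrCl = (140 − 78) × 68.5 / (72 × 4.17) = 4247.0 / 300.24 ≈ 14.1 mL/min
Patient B: CrCl = (140 − 41) × 99.7 / (72 × 4.2) = 9870.3 / 302.40 ≈ 32.6 mL/min
14.1 vs 32.6 mL/min → Patient B is higher.

Patient B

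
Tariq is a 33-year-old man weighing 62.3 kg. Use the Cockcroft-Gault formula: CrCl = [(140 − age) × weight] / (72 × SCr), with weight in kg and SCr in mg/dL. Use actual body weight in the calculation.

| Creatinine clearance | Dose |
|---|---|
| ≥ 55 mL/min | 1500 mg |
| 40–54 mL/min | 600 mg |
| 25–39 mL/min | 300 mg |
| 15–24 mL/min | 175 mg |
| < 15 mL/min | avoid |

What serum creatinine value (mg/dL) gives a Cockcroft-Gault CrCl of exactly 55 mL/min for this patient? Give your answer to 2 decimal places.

1.68 mg/dL

Standard dose requires CrCl ≥ 55 mL/min.
Set (140 − 33) × 62.3 / (72 × SCr) = 55
SCr = (140 − 33) × 62.3 / (72 × 55) = 1.683 mg/dL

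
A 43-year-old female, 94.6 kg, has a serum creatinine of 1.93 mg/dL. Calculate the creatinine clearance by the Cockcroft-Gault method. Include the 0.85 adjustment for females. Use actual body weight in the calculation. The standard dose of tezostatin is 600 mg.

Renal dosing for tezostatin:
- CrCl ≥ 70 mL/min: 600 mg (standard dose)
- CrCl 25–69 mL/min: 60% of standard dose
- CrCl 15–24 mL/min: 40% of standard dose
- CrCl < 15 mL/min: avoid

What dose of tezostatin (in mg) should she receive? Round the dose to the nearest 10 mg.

360 mg

CrCl = (140 − 43) × 94.6 / (72 × 1.93) × 0.85 = 9176.2 / 138.96 × 0.85 ≈ 56.1 mL/min
CrCl ≈ 56 mL/min → bracket 25–69 mL/min.
60% of 600 mg = 360 mg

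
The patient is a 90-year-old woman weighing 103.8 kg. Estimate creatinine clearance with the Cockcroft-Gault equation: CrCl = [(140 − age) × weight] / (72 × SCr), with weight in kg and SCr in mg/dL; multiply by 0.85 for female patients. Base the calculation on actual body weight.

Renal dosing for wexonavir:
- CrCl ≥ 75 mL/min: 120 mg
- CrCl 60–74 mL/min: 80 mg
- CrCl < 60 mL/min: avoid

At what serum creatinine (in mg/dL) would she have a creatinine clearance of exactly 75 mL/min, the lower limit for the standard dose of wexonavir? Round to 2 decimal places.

0.82 mg/dL

Standard dose requires CrCl ≥ 75 mL/min.
Set (140 − 90) × 103.8 × 0.85 / (72 × SCr) = 75
SCr = (140 − 90) × 103.8 × 0.85 / (72 × 75) = 0.817 mg/dL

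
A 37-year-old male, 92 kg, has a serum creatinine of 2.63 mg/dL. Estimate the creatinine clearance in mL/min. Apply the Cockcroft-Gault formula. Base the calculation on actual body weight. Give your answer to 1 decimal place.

50.0 mL/min

CrCl = (140 − 37) × 92 / (72 × 2.63) = 9476.0 / 189.36 ≈ 50.0 mL/min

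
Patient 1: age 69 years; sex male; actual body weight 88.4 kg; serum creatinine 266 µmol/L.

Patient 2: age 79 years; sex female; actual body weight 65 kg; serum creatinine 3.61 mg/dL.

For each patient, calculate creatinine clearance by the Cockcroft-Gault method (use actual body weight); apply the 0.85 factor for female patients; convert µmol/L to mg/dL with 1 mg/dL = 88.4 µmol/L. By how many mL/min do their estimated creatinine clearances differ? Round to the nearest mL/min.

16 mL/min

Patient 1: SCr = 266 / 88.4 = 3.009 mg/dL
Patient 1: CrCl = (140 − 69) × 88.4 / (72 × 3.009) = 6276.4 / 216.65 ≈ 29.0 mL/min
Patient 2: CrCl = (140 − 79) × 65 / (72 × 3.61) × 0.85 = 3965.0 / 259.92 × 0.85 ≈ 13.0 mL/min
|29.0 − 13.0| = 16.0 mL/min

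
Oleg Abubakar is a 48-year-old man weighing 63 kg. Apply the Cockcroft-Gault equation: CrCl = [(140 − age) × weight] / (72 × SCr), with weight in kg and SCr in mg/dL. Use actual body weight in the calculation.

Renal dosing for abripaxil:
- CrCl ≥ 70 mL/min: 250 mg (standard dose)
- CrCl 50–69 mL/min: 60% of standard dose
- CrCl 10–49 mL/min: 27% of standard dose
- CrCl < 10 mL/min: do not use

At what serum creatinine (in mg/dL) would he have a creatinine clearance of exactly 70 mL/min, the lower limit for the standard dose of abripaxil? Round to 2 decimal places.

Standard dose requires CrCl ≥ 70 mL/min.
Set (140 − 48) × 63 / (72 × SCr) = 70
SCr = (140 − 48) × 63 / (72 × 70) = 1.150 mg/dL

1.15 mg/dL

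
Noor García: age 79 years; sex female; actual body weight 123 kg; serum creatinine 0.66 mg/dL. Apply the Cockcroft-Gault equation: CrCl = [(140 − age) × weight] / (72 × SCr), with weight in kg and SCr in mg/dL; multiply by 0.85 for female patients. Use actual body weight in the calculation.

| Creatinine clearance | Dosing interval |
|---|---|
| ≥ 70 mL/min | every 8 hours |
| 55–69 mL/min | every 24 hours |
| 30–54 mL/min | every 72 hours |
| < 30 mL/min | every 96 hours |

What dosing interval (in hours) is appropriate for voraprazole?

CrCl = (140 − 79) × 123 / (72 × 0.66) × 0.85 = 7503.0 / 47.52 × 0.85 ≈ 134.2 mL/min
CrCl ≈ 134 mL/min → bracket ≥ 70 mL/min → every 8 hours.

every 8 hours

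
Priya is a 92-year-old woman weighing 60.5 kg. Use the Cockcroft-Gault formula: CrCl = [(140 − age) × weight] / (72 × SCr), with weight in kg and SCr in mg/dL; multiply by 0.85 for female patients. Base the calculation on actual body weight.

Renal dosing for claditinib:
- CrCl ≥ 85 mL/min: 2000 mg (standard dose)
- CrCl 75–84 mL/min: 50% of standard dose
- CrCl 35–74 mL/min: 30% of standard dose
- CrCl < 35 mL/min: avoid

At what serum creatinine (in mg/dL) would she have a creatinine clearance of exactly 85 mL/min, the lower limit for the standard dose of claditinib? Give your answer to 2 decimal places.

0.40 mg/dL

Standard dose requires CrCl ≥ 85 mL/min.
Set (140 − 92) × 60.5 × 0.85 / (72 × SCr) = 85
SCr = (140 − 92) × 60.5 × 0.85 / (72 × 85) = 0.403 mg/dL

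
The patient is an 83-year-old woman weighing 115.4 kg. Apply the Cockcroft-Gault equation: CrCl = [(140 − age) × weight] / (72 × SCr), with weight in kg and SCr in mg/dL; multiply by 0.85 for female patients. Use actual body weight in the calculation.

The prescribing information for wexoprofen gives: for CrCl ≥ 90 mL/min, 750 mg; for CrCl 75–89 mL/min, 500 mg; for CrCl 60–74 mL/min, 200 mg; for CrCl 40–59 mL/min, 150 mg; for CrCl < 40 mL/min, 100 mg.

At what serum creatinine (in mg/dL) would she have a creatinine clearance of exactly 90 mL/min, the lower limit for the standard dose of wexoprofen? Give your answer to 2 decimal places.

Standard dose requires CrCl ≥ 90 mL/min.
Set (140 − 83) × 115.4 × 0.85 / (72 × SCr) = 90
SCr = (140 − 83) × 115.4 × 0.85 / (72 × 90) = 0.863 mg/dL

0.86 mg/dL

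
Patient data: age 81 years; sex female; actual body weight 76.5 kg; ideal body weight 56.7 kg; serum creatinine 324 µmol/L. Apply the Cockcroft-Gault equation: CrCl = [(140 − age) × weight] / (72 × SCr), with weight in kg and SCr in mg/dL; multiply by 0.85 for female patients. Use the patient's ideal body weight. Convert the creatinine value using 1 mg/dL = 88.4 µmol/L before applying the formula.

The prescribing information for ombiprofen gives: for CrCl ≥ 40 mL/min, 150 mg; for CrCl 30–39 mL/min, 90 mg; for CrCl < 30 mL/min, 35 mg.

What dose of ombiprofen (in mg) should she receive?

SCr = 324 / 88.4 = 3.665 mg/dL
CrCl = (140 − 81) × 56.7 / (72 × 3.665) × 0.85 = 3345.3 / 263.88 × 0.85 ≈ 10.8 mL/min
CrCl ≈ 11 mL/min → bracket < 30 mL/min.
Dose for this bracket: 35 mg.

35 mg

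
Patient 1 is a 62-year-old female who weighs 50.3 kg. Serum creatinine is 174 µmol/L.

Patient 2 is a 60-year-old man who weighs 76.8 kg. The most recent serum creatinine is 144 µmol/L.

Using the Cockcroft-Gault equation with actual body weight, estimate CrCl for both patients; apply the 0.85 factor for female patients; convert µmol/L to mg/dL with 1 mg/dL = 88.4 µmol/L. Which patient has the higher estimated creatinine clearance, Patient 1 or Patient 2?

Patient 1: SCr = 174 / 88.4 = 1.968 mg/dL
Patient 1: CrCl = (140 − 62) × 50.3 / (72 × 1.968) × 0.85 = 3923.4 / 141.70 × 0.85 ≈ 23.5 mL/min
Patient 2: SCr = 144 / 88.4 = 1.629 mg/dL
Patient 2: CrCl = (140 − 60) × 76.8 / (72 × 1.629) = 6144.0 / 117.29 ≈ 52.4 mL/min
23.5 vs 52.4 mL/min → Patient 2 is higher.

Patient 2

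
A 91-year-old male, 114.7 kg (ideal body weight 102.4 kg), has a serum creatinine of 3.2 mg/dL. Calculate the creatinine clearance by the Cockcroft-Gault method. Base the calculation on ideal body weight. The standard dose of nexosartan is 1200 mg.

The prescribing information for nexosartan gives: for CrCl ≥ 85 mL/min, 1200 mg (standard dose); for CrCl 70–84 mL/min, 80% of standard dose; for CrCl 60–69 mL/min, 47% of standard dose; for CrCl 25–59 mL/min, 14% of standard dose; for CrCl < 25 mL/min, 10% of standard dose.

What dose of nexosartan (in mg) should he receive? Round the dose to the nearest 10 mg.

CrCl = (140 − 91) × 102.4 / (72 × 3.2) = 5017.6 / 230.40 ≈ 21.8 mL/min
CrCl ≈ 22 mL/min → bracket < 25 mL/min.
10% of 1200 mg = 120 mg

120 mg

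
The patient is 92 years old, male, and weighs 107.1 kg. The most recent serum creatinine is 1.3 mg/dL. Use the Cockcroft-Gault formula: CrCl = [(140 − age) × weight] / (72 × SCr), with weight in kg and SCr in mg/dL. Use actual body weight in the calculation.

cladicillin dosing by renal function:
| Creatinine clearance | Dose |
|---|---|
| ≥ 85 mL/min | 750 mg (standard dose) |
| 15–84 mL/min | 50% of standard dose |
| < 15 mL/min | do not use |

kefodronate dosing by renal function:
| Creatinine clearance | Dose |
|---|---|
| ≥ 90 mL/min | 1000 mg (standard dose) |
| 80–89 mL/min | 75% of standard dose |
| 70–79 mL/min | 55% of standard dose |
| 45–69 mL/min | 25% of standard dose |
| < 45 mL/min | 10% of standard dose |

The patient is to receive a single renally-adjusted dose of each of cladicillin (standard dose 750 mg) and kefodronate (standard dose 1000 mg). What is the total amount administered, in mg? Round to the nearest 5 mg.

CrCl = (140 − 92) × 107.1 / (72 × 1.3) = 5140.8 / 93.60 ≈ 54.9 mL/min
CrCl ≈ 55 mL/min.
cladicillin: 15–84 mL/min → 50% of 750 mg = 375 mg.
kefodronate: 45–69 mL/min → 25% of 1000 mg = 250 mg.
Total = 375 + 250 = 625 mg.

625 mg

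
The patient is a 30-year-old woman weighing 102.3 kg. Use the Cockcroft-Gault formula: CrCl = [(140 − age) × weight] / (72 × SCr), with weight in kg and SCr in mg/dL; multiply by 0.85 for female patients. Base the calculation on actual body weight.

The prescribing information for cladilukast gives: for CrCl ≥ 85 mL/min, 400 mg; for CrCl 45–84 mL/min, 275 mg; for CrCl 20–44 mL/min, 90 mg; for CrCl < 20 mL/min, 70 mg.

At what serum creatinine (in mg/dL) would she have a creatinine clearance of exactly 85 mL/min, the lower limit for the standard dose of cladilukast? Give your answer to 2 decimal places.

Standard dose requires CrCl ≥ 85 mL/min.
Set (140 − 30) × 102.3 × 0.85 / (72 × SCr) = 85
SCr = (140 − 30) × 102.3 × 0.85 / (72 × 85) = 1.563 mg/dL

1.56 mg/dL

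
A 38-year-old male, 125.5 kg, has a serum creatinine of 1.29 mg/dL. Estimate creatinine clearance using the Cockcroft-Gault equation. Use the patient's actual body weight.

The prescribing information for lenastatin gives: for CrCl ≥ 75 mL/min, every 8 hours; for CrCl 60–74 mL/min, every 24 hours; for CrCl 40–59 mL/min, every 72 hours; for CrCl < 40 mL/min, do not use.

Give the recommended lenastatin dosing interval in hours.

CrCl = (140 − 38) × 125.5 / (72 × 1.29) = 12801.0 / 92.88 ≈ 137.8 mL/min
CrCl ≈ 138 mL/min → bracket ≥ 75 mL/min → every 8 hours.

every 8 hours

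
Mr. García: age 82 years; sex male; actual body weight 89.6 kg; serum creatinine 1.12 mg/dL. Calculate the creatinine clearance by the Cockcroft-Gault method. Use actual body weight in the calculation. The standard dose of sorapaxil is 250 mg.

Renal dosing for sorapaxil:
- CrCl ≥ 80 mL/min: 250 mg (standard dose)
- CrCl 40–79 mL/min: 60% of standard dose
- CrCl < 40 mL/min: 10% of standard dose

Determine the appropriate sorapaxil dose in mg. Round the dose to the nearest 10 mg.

CrCl = (140 − 82) × 89.6 / (72 × 1.12) = 5196.8 / 80.64 ≈ 64.4 mL/min
CrCl ≈ 64 mL/min → bracket 40–79 mL/min.
60% of 250 mg = 150 mg

150 mg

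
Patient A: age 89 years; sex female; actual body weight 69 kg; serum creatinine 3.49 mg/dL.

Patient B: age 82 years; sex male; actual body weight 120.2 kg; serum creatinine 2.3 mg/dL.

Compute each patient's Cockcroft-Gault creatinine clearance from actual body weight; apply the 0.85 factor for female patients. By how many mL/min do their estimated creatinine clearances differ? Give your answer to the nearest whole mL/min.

30 mL/min

Patient A: CrCl = (140 − 89) × 69 / (72 × 3.49) × 0.85 = 3519.0 / 251.28 × 0.85 ≈ 11.9 mL/min
Patient B: CrCl = (140 − 82) × 120.2 / (72 × 2.3) = 6971.6 / 165.60 ≈ 42.1 mL/min
|11.9 − 42.1| = 30.2 mL/min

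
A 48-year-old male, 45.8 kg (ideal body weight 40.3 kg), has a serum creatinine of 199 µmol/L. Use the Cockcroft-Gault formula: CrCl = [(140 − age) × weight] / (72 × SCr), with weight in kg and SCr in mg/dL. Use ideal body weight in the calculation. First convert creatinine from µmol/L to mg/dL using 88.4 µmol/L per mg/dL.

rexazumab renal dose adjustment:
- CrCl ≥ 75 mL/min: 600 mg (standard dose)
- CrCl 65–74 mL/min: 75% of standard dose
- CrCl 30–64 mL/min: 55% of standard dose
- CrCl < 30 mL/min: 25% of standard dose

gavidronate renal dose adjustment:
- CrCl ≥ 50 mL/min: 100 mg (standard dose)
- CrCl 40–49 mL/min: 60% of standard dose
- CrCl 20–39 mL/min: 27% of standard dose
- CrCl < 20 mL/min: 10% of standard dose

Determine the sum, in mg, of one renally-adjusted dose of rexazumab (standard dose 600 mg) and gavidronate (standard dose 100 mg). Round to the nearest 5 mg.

SCr = 199 / 88.4 = 2.251 mg/dL
CrCl = (140 − 48) × 40.3 / (72 × 2.251) = 3707.6 / 162.07 ≈ 22.9 mL/min
CrCl ≈ 23 mL/min.
rexazumab: < 30 mL/min → 25% of 600 mg = 150 mg.
gavidronate: 20–39 mL/min → 27% of 100 mg = 27 mg.
Total = 150 + 27 = 177 mg.

175 mg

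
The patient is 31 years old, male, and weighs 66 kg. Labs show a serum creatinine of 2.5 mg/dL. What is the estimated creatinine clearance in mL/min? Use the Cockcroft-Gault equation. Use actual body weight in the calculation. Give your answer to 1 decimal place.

CrCl = (140 − 31) × 66 / (72 × 2.5) = 7194.0 / 180.00 ≈ 40.0 mL/min

40.0 mL/min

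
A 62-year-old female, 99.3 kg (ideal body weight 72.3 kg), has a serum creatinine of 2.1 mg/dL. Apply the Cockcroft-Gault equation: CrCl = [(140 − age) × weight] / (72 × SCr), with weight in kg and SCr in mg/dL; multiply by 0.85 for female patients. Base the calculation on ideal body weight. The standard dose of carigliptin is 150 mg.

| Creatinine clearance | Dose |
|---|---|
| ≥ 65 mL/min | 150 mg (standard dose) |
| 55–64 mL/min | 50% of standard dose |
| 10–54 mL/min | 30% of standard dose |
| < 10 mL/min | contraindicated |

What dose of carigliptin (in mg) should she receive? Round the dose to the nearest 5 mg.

45 mg

CrCl = (140 − 62) × 72.3 / (72 × 2.1) × 0.85 = 5639.4 / 151.20 × 0.85 ≈ 31.7 mL/min
CrCl ≈ 32 mL/min → bracket 10–54 mL/min.
30% of 150 mg = 45 mg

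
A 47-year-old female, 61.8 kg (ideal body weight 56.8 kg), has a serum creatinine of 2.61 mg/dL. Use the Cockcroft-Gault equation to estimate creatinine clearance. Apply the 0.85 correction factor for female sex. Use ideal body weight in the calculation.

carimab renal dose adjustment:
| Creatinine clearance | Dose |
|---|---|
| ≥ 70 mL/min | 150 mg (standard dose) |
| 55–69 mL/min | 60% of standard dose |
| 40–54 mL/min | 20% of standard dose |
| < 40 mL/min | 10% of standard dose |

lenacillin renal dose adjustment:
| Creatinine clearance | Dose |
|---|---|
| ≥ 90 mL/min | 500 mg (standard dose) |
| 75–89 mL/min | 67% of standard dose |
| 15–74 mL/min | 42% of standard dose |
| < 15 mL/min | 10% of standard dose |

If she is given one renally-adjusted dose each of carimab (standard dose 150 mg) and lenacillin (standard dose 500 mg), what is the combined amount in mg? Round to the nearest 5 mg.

225 mg

CrCl = (140 − 47) × 56.8 / (72 × 2.61) × 0.85 = 5282.4 / 187.92 × 0.85 ≈ 23.9 mL/min
CrCl ≈ 24 mL/min.
carimab: < 40 mL/min → 10% of 150 mg = 15 mg.
lenacillin: 15–74 mL/min → 42% of 500 mg = 210 mg.
Total = 15 + 210 = 225 mg.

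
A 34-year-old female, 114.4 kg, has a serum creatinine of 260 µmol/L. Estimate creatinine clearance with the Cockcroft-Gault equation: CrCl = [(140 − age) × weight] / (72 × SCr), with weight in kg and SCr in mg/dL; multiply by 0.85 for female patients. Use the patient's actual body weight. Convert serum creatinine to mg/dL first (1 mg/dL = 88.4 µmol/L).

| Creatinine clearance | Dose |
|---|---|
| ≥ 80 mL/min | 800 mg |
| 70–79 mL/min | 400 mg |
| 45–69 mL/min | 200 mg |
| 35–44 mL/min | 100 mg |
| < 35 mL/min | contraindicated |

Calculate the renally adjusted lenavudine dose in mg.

SCr = 260 / 88.4 = 2.941 mg/dL
CrCl = (140 − 34) × 114.4 / (72 × 2.941) × 0.85 = 12126.4 / 211.75 × 0.85 ≈ 48.7 mL/min
CrCl ≈ 49 mL/min → bracket 45–69 mL/min.
Dose for this bracket: 200 mg.

200 mg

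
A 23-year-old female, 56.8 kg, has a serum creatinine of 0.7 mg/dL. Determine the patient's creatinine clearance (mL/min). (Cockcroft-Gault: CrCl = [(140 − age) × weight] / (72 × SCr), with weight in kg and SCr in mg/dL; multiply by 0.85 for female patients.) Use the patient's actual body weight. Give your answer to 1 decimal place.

112.1 mL/min

CrCl = (140 − 23) × 56.8 / (72 × 0.7) × 0.85 = 6645.6 / 50.40 × 0.85 ≈ 112.1 mL/min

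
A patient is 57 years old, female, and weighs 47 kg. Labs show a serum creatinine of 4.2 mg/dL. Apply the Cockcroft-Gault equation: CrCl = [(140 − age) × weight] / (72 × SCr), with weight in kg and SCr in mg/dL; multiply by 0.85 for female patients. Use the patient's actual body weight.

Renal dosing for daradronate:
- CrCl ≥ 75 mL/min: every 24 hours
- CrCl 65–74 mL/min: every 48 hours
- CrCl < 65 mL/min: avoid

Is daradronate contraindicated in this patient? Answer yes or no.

yes

CrCl = (140 − 57) × 47 / (72 × 4.2) × 0.85 = 3901.0 / 302.40 × 0.85 ≈ 11.0 mL/min
CrCl ≈ 11 mL/min, which is < 65 mL/min.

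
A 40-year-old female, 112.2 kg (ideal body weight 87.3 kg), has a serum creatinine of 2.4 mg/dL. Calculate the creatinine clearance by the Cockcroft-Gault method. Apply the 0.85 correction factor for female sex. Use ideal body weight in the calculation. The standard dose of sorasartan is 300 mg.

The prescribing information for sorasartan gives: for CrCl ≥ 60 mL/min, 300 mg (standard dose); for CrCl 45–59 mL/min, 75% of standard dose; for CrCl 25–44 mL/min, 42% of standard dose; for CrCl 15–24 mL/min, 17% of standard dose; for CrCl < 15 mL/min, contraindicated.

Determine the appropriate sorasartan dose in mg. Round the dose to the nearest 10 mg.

130 mg

CrCl = (140 − 40) × 87.3 / (72 × 2.4) × 0.85 = 8730.0 / 172.80 × 0.85 ≈ 42.9 mL/min
CrCl ≈ 43 mL/min → bracket 25–44 mL/min.
42% of 300 mg = 126 mg → 130 mg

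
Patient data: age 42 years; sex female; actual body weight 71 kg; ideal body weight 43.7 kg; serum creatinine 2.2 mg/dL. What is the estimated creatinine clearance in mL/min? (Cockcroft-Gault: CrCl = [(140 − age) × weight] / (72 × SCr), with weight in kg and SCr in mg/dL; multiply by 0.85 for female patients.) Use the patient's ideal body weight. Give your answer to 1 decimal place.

23.0 mL/min

CrCl = (140 − 42) × 43.7 / (72 × 2.2) × 0.85 = 4282.6 / 158.40 × 0.85 ≈ 23.0 mL/min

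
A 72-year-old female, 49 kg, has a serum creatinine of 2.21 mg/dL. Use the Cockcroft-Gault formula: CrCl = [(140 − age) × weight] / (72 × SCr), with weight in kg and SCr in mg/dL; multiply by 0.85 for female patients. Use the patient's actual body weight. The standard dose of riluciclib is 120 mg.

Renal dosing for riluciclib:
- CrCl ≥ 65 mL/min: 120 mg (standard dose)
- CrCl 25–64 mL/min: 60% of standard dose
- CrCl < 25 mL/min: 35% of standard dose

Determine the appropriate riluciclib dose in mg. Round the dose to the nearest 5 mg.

CrCl = (140 − 72) × 49 / (72 × 2.21) × 0.85 = 3332.0 / 159.12 × 0.85 ≈ 17.8 mL/min
CrCl ≈ 18 mL/min → bracket < 25 mL/min.
35% of 120 mg = 42 mg → 40 mg

40 mg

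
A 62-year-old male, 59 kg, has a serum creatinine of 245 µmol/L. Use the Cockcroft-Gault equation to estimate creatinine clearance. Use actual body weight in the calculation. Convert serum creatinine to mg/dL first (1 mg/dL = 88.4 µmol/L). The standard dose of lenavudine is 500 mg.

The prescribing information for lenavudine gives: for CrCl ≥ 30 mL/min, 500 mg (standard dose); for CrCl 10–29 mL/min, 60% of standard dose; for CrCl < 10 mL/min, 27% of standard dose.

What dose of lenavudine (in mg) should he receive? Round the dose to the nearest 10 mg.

300 mg

SCr = 245 / 88.4 = 2.771 mg/dL
CrCl = (140 − 62) × 59 / (72 × 2.771) = 4602.0 / 199.51 ≈ 23.1 mL/min
CrCl ≈ 23 mL/min → bracket 10–29 mL/min.
60% of 500 mg = 300 mg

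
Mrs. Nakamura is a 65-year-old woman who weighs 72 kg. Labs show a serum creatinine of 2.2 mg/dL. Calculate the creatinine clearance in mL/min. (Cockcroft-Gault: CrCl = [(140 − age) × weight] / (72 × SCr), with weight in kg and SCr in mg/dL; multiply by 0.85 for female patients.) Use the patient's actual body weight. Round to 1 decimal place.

CrCl = (140 − 65) × 72 / (72 × 2.2) × 0.85 = 5400.0 / 158.40 × 0.85 ≈ 29.0 mL/min

29.0 mL/min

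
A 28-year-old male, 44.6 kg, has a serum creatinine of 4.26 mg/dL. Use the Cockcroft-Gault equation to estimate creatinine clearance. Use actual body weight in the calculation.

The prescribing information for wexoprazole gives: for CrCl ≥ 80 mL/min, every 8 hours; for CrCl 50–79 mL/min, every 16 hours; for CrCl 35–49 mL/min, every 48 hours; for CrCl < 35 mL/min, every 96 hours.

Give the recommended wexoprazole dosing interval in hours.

every 96 hours

CrCl = (140 − 28) × 44.6 / (72 × 4.26) = 4995.2 / 306.72 ≈ 16.3 mL/min
CrCl ≈ 16 mL/min → bracket < 35 mL/min → every 96 hours.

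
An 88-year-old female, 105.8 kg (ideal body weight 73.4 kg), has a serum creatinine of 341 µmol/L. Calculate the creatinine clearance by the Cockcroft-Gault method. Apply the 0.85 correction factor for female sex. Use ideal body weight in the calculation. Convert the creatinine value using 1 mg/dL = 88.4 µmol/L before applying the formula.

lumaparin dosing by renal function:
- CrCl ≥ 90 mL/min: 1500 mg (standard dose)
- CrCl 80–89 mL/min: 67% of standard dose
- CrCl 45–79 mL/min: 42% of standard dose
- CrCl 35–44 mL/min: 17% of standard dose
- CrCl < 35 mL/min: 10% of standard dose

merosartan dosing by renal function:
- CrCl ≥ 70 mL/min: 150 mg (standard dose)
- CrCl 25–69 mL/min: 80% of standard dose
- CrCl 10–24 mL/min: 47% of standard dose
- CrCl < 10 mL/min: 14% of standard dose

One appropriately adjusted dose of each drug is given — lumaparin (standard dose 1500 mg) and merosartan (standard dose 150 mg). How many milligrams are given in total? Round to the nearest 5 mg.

SCr = 341 / 88.4 = 3.857 mg/dL
CrCl = (140 − 88) × 73.4 / (72 × 3.857) × 0.85 = 3816.8 / 277.70 × 0.85 ≈ 11.7 mL/min
CrCl ≈ 12 mL/min.
lumaparin: < 35 mL/min → 10% of 1500 mg = 150 mg.
merosartan: 10–24 mL/min → 47% of 150 mg = 70.5 mg.
Total = 150 + 70.5 = 220.5 mg.

220 mg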